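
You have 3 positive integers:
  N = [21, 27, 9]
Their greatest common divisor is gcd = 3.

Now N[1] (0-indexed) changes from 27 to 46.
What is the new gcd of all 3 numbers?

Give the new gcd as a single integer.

Numbers: [21, 27, 9], gcd = 3
Change: index 1, 27 -> 46
gcd of the OTHER numbers (without index 1): gcd([21, 9]) = 3
New gcd = gcd(g_others, new_val) = gcd(3, 46) = 1

Answer: 1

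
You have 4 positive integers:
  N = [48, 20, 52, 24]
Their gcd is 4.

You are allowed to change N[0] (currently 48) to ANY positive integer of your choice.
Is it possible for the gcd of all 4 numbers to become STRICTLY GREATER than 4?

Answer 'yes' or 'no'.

Answer: no

Derivation:
Current gcd = 4
gcd of all OTHER numbers (without N[0]=48): gcd([20, 52, 24]) = 4
The new gcd after any change is gcd(4, new_value).
This can be at most 4.
Since 4 = old gcd 4, the gcd can only stay the same or decrease.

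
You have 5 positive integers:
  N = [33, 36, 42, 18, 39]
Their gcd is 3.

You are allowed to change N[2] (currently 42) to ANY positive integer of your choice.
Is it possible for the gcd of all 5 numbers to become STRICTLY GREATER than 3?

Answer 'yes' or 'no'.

Answer: no

Derivation:
Current gcd = 3
gcd of all OTHER numbers (without N[2]=42): gcd([33, 36, 18, 39]) = 3
The new gcd after any change is gcd(3, new_value).
This can be at most 3.
Since 3 = old gcd 3, the gcd can only stay the same or decrease.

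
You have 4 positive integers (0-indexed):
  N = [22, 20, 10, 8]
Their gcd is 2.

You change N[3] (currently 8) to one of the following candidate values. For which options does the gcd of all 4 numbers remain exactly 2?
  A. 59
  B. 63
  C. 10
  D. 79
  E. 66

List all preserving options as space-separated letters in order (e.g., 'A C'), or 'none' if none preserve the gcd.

Old gcd = 2; gcd of others (without N[3]) = 2
New gcd for candidate v: gcd(2, v). Preserves old gcd iff gcd(2, v) = 2.
  Option A: v=59, gcd(2,59)=1 -> changes
  Option B: v=63, gcd(2,63)=1 -> changes
  Option C: v=10, gcd(2,10)=2 -> preserves
  Option D: v=79, gcd(2,79)=1 -> changes
  Option E: v=66, gcd(2,66)=2 -> preserves

Answer: C E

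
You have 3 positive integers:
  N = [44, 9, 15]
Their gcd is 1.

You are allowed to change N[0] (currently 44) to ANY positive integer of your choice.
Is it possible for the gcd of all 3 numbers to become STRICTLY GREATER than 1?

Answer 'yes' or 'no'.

Current gcd = 1
gcd of all OTHER numbers (without N[0]=44): gcd([9, 15]) = 3
The new gcd after any change is gcd(3, new_value).
This can be at most 3.
Since 3 > old gcd 1, the gcd CAN increase (e.g., set N[0] = 3).

Answer: yes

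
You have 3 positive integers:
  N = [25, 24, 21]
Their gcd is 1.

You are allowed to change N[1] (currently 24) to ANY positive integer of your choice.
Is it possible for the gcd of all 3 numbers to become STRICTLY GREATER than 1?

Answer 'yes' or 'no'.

Answer: no

Derivation:
Current gcd = 1
gcd of all OTHER numbers (without N[1]=24): gcd([25, 21]) = 1
The new gcd after any change is gcd(1, new_value).
This can be at most 1.
Since 1 = old gcd 1, the gcd can only stay the same or decrease.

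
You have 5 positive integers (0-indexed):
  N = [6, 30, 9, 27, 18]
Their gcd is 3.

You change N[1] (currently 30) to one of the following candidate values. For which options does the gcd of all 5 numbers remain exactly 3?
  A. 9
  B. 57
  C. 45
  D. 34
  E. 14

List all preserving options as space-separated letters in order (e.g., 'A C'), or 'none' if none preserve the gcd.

Old gcd = 3; gcd of others (without N[1]) = 3
New gcd for candidate v: gcd(3, v). Preserves old gcd iff gcd(3, v) = 3.
  Option A: v=9, gcd(3,9)=3 -> preserves
  Option B: v=57, gcd(3,57)=3 -> preserves
  Option C: v=45, gcd(3,45)=3 -> preserves
  Option D: v=34, gcd(3,34)=1 -> changes
  Option E: v=14, gcd(3,14)=1 -> changes

Answer: A B C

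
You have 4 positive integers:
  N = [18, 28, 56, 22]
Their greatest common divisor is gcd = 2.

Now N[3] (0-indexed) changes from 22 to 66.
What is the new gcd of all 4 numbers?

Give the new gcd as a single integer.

Numbers: [18, 28, 56, 22], gcd = 2
Change: index 3, 22 -> 66
gcd of the OTHER numbers (without index 3): gcd([18, 28, 56]) = 2
New gcd = gcd(g_others, new_val) = gcd(2, 66) = 2

Answer: 2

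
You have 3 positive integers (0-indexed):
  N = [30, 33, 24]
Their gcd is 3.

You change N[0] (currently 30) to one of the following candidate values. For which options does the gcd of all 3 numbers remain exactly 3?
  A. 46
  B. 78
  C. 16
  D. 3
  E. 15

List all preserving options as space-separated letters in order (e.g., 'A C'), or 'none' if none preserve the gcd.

Answer: B D E

Derivation:
Old gcd = 3; gcd of others (without N[0]) = 3
New gcd for candidate v: gcd(3, v). Preserves old gcd iff gcd(3, v) = 3.
  Option A: v=46, gcd(3,46)=1 -> changes
  Option B: v=78, gcd(3,78)=3 -> preserves
  Option C: v=16, gcd(3,16)=1 -> changes
  Option D: v=3, gcd(3,3)=3 -> preserves
  Option E: v=15, gcd(3,15)=3 -> preserves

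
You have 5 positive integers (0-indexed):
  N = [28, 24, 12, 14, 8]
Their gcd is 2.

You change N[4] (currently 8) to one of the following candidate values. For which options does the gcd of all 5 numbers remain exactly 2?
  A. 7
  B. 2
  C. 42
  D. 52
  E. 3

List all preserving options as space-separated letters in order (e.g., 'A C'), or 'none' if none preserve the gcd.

Answer: B C D

Derivation:
Old gcd = 2; gcd of others (without N[4]) = 2
New gcd for candidate v: gcd(2, v). Preserves old gcd iff gcd(2, v) = 2.
  Option A: v=7, gcd(2,7)=1 -> changes
  Option B: v=2, gcd(2,2)=2 -> preserves
  Option C: v=42, gcd(2,42)=2 -> preserves
  Option D: v=52, gcd(2,52)=2 -> preserves
  Option E: v=3, gcd(2,3)=1 -> changes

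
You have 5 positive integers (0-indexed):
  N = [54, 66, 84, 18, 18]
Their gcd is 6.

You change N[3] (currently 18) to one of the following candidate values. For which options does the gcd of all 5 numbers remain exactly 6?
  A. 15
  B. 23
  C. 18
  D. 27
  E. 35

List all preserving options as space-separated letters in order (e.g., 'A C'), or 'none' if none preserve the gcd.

Answer: C

Derivation:
Old gcd = 6; gcd of others (without N[3]) = 6
New gcd for candidate v: gcd(6, v). Preserves old gcd iff gcd(6, v) = 6.
  Option A: v=15, gcd(6,15)=3 -> changes
  Option B: v=23, gcd(6,23)=1 -> changes
  Option C: v=18, gcd(6,18)=6 -> preserves
  Option D: v=27, gcd(6,27)=3 -> changes
  Option E: v=35, gcd(6,35)=1 -> changes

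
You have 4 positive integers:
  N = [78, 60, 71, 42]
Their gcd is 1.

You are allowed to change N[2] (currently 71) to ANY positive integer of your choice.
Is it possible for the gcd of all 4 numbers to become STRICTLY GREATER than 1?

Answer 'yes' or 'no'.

Current gcd = 1
gcd of all OTHER numbers (without N[2]=71): gcd([78, 60, 42]) = 6
The new gcd after any change is gcd(6, new_value).
This can be at most 6.
Since 6 > old gcd 1, the gcd CAN increase (e.g., set N[2] = 6).

Answer: yes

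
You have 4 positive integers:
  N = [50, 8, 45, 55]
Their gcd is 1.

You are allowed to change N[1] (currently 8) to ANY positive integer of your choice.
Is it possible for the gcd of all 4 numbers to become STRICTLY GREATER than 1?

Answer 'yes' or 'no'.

Current gcd = 1
gcd of all OTHER numbers (without N[1]=8): gcd([50, 45, 55]) = 5
The new gcd after any change is gcd(5, new_value).
This can be at most 5.
Since 5 > old gcd 1, the gcd CAN increase (e.g., set N[1] = 5).

Answer: yes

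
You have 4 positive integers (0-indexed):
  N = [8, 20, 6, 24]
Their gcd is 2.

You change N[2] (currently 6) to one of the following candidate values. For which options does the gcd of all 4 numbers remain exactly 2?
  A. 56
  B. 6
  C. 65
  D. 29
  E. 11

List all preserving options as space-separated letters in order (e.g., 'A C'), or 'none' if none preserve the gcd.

Old gcd = 2; gcd of others (without N[2]) = 4
New gcd for candidate v: gcd(4, v). Preserves old gcd iff gcd(4, v) = 2.
  Option A: v=56, gcd(4,56)=4 -> changes
  Option B: v=6, gcd(4,6)=2 -> preserves
  Option C: v=65, gcd(4,65)=1 -> changes
  Option D: v=29, gcd(4,29)=1 -> changes
  Option E: v=11, gcd(4,11)=1 -> changes

Answer: B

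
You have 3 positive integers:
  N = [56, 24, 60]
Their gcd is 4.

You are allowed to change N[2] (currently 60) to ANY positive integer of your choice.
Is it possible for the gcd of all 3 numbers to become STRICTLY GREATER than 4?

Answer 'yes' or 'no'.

Current gcd = 4
gcd of all OTHER numbers (without N[2]=60): gcd([56, 24]) = 8
The new gcd after any change is gcd(8, new_value).
This can be at most 8.
Since 8 > old gcd 4, the gcd CAN increase (e.g., set N[2] = 8).

Answer: yes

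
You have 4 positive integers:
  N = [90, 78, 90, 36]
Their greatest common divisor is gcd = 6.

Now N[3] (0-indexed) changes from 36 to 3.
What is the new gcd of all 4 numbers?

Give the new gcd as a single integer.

Answer: 3

Derivation:
Numbers: [90, 78, 90, 36], gcd = 6
Change: index 3, 36 -> 3
gcd of the OTHER numbers (without index 3): gcd([90, 78, 90]) = 6
New gcd = gcd(g_others, new_val) = gcd(6, 3) = 3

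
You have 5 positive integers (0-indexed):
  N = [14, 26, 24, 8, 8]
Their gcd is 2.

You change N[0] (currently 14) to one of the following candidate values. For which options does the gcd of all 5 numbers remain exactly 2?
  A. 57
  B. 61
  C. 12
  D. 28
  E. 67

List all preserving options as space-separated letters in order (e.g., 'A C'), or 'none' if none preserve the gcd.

Answer: C D

Derivation:
Old gcd = 2; gcd of others (without N[0]) = 2
New gcd for candidate v: gcd(2, v). Preserves old gcd iff gcd(2, v) = 2.
  Option A: v=57, gcd(2,57)=1 -> changes
  Option B: v=61, gcd(2,61)=1 -> changes
  Option C: v=12, gcd(2,12)=2 -> preserves
  Option D: v=28, gcd(2,28)=2 -> preserves
  Option E: v=67, gcd(2,67)=1 -> changes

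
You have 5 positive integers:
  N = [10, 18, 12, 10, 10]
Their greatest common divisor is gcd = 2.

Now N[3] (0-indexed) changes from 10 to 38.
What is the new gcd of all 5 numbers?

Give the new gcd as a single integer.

Numbers: [10, 18, 12, 10, 10], gcd = 2
Change: index 3, 10 -> 38
gcd of the OTHER numbers (without index 3): gcd([10, 18, 12, 10]) = 2
New gcd = gcd(g_others, new_val) = gcd(2, 38) = 2

Answer: 2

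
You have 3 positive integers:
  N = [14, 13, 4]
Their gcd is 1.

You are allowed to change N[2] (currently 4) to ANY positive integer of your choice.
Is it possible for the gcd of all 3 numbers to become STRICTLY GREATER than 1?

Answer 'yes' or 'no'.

Current gcd = 1
gcd of all OTHER numbers (without N[2]=4): gcd([14, 13]) = 1
The new gcd after any change is gcd(1, new_value).
This can be at most 1.
Since 1 = old gcd 1, the gcd can only stay the same or decrease.

Answer: no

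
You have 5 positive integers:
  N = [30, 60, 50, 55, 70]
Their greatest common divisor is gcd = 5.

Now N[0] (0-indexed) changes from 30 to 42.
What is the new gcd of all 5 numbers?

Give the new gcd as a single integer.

Numbers: [30, 60, 50, 55, 70], gcd = 5
Change: index 0, 30 -> 42
gcd of the OTHER numbers (without index 0): gcd([60, 50, 55, 70]) = 5
New gcd = gcd(g_others, new_val) = gcd(5, 42) = 1

Answer: 1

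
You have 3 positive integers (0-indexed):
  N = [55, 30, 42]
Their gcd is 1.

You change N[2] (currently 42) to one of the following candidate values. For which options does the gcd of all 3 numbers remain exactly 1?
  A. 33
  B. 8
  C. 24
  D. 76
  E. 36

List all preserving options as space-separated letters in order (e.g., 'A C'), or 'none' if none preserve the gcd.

Old gcd = 1; gcd of others (without N[2]) = 5
New gcd for candidate v: gcd(5, v). Preserves old gcd iff gcd(5, v) = 1.
  Option A: v=33, gcd(5,33)=1 -> preserves
  Option B: v=8, gcd(5,8)=1 -> preserves
  Option C: v=24, gcd(5,24)=1 -> preserves
  Option D: v=76, gcd(5,76)=1 -> preserves
  Option E: v=36, gcd(5,36)=1 -> preserves

Answer: A B C D E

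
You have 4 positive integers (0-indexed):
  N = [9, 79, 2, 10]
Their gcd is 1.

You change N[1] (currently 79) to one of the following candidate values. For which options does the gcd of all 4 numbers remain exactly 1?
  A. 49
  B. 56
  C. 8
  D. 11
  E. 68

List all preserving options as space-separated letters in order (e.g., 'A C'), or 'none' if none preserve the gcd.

Answer: A B C D E

Derivation:
Old gcd = 1; gcd of others (without N[1]) = 1
New gcd for candidate v: gcd(1, v). Preserves old gcd iff gcd(1, v) = 1.
  Option A: v=49, gcd(1,49)=1 -> preserves
  Option B: v=56, gcd(1,56)=1 -> preserves
  Option C: v=8, gcd(1,8)=1 -> preserves
  Option D: v=11, gcd(1,11)=1 -> preserves
  Option E: v=68, gcd(1,68)=1 -> preserves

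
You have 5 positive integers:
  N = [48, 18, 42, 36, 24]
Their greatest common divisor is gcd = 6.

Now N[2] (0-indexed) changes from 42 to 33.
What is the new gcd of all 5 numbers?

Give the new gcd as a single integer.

Numbers: [48, 18, 42, 36, 24], gcd = 6
Change: index 2, 42 -> 33
gcd of the OTHER numbers (without index 2): gcd([48, 18, 36, 24]) = 6
New gcd = gcd(g_others, new_val) = gcd(6, 33) = 3

Answer: 3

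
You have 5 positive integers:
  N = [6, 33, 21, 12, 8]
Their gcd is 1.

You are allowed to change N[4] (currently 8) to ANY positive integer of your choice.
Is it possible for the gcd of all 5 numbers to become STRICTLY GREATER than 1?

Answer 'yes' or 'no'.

Current gcd = 1
gcd of all OTHER numbers (without N[4]=8): gcd([6, 33, 21, 12]) = 3
The new gcd after any change is gcd(3, new_value).
This can be at most 3.
Since 3 > old gcd 1, the gcd CAN increase (e.g., set N[4] = 3).

Answer: yes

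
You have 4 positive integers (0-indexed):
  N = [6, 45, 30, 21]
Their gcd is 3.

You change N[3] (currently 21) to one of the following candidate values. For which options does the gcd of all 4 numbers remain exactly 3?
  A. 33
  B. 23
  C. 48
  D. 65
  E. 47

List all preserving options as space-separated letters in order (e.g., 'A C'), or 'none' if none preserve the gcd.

Old gcd = 3; gcd of others (without N[3]) = 3
New gcd for candidate v: gcd(3, v). Preserves old gcd iff gcd(3, v) = 3.
  Option A: v=33, gcd(3,33)=3 -> preserves
  Option B: v=23, gcd(3,23)=1 -> changes
  Option C: v=48, gcd(3,48)=3 -> preserves
  Option D: v=65, gcd(3,65)=1 -> changes
  Option E: v=47, gcd(3,47)=1 -> changes

Answer: A C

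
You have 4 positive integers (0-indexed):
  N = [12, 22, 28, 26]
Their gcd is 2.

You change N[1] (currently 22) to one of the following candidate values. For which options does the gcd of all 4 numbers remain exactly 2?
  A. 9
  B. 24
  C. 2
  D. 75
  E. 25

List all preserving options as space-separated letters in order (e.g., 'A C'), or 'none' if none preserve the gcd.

Answer: B C

Derivation:
Old gcd = 2; gcd of others (without N[1]) = 2
New gcd for candidate v: gcd(2, v). Preserves old gcd iff gcd(2, v) = 2.
  Option A: v=9, gcd(2,9)=1 -> changes
  Option B: v=24, gcd(2,24)=2 -> preserves
  Option C: v=2, gcd(2,2)=2 -> preserves
  Option D: v=75, gcd(2,75)=1 -> changes
  Option E: v=25, gcd(2,25)=1 -> changes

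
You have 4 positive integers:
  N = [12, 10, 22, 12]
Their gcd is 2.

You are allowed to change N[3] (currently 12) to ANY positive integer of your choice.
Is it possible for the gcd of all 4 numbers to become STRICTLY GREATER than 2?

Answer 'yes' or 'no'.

Answer: no

Derivation:
Current gcd = 2
gcd of all OTHER numbers (without N[3]=12): gcd([12, 10, 22]) = 2
The new gcd after any change is gcd(2, new_value).
This can be at most 2.
Since 2 = old gcd 2, the gcd can only stay the same or decrease.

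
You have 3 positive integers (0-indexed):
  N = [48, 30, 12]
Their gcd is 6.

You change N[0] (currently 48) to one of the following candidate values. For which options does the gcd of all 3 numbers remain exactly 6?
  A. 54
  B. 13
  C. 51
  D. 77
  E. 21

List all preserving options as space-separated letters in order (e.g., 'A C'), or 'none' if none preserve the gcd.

Old gcd = 6; gcd of others (without N[0]) = 6
New gcd for candidate v: gcd(6, v). Preserves old gcd iff gcd(6, v) = 6.
  Option A: v=54, gcd(6,54)=6 -> preserves
  Option B: v=13, gcd(6,13)=1 -> changes
  Option C: v=51, gcd(6,51)=3 -> changes
  Option D: v=77, gcd(6,77)=1 -> changes
  Option E: v=21, gcd(6,21)=3 -> changes

Answer: A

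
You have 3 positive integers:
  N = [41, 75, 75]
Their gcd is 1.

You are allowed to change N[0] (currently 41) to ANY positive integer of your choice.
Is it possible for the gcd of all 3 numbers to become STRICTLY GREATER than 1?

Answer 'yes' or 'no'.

Answer: yes

Derivation:
Current gcd = 1
gcd of all OTHER numbers (without N[0]=41): gcd([75, 75]) = 75
The new gcd after any change is gcd(75, new_value).
This can be at most 75.
Since 75 > old gcd 1, the gcd CAN increase (e.g., set N[0] = 75).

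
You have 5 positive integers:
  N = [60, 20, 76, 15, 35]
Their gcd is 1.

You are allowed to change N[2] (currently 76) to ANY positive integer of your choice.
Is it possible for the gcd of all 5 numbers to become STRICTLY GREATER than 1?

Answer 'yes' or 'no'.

Answer: yes

Derivation:
Current gcd = 1
gcd of all OTHER numbers (without N[2]=76): gcd([60, 20, 15, 35]) = 5
The new gcd after any change is gcd(5, new_value).
This can be at most 5.
Since 5 > old gcd 1, the gcd CAN increase (e.g., set N[2] = 5).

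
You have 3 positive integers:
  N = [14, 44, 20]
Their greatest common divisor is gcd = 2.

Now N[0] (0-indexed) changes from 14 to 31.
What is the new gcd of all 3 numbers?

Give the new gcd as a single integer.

Answer: 1

Derivation:
Numbers: [14, 44, 20], gcd = 2
Change: index 0, 14 -> 31
gcd of the OTHER numbers (without index 0): gcd([44, 20]) = 4
New gcd = gcd(g_others, new_val) = gcd(4, 31) = 1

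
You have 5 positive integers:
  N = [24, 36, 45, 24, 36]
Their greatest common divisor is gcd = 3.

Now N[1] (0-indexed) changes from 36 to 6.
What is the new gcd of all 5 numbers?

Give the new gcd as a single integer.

Answer: 3

Derivation:
Numbers: [24, 36, 45, 24, 36], gcd = 3
Change: index 1, 36 -> 6
gcd of the OTHER numbers (without index 1): gcd([24, 45, 24, 36]) = 3
New gcd = gcd(g_others, new_val) = gcd(3, 6) = 3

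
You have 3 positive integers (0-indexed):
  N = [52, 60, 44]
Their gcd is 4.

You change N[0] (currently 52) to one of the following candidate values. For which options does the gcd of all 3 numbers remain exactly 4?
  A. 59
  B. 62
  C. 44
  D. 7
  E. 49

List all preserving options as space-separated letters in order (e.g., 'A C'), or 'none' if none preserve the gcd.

Old gcd = 4; gcd of others (without N[0]) = 4
New gcd for candidate v: gcd(4, v). Preserves old gcd iff gcd(4, v) = 4.
  Option A: v=59, gcd(4,59)=1 -> changes
  Option B: v=62, gcd(4,62)=2 -> changes
  Option C: v=44, gcd(4,44)=4 -> preserves
  Option D: v=7, gcd(4,7)=1 -> changes
  Option E: v=49, gcd(4,49)=1 -> changes

Answer: C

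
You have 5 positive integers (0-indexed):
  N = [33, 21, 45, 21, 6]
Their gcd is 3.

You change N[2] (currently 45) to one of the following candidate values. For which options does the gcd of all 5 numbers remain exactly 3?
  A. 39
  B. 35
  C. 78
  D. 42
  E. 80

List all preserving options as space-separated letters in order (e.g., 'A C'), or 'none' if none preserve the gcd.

Answer: A C D

Derivation:
Old gcd = 3; gcd of others (without N[2]) = 3
New gcd for candidate v: gcd(3, v). Preserves old gcd iff gcd(3, v) = 3.
  Option A: v=39, gcd(3,39)=3 -> preserves
  Option B: v=35, gcd(3,35)=1 -> changes
  Option C: v=78, gcd(3,78)=3 -> preserves
  Option D: v=42, gcd(3,42)=3 -> preserves
  Option E: v=80, gcd(3,80)=1 -> changes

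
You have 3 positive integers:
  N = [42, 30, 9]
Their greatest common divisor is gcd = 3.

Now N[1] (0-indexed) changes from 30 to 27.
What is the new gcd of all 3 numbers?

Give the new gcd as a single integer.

Answer: 3

Derivation:
Numbers: [42, 30, 9], gcd = 3
Change: index 1, 30 -> 27
gcd of the OTHER numbers (without index 1): gcd([42, 9]) = 3
New gcd = gcd(g_others, new_val) = gcd(3, 27) = 3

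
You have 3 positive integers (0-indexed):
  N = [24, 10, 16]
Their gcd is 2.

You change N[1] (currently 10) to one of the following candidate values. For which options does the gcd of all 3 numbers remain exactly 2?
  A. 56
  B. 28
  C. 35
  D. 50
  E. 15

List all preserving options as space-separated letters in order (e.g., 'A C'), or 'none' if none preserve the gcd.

Answer: D

Derivation:
Old gcd = 2; gcd of others (without N[1]) = 8
New gcd for candidate v: gcd(8, v). Preserves old gcd iff gcd(8, v) = 2.
  Option A: v=56, gcd(8,56)=8 -> changes
  Option B: v=28, gcd(8,28)=4 -> changes
  Option C: v=35, gcd(8,35)=1 -> changes
  Option D: v=50, gcd(8,50)=2 -> preserves
  Option E: v=15, gcd(8,15)=1 -> changes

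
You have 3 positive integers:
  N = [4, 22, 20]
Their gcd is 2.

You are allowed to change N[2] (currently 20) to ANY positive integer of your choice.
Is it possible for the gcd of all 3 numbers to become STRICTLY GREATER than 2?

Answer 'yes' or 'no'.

Current gcd = 2
gcd of all OTHER numbers (without N[2]=20): gcd([4, 22]) = 2
The new gcd after any change is gcd(2, new_value).
This can be at most 2.
Since 2 = old gcd 2, the gcd can only stay the same or decrease.

Answer: no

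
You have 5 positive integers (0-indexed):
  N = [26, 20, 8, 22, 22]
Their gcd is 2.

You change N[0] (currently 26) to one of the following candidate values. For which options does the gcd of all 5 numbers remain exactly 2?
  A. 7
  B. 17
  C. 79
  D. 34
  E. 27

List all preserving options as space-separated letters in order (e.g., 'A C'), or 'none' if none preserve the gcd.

Answer: D

Derivation:
Old gcd = 2; gcd of others (without N[0]) = 2
New gcd for candidate v: gcd(2, v). Preserves old gcd iff gcd(2, v) = 2.
  Option A: v=7, gcd(2,7)=1 -> changes
  Option B: v=17, gcd(2,17)=1 -> changes
  Option C: v=79, gcd(2,79)=1 -> changes
  Option D: v=34, gcd(2,34)=2 -> preserves
  Option E: v=27, gcd(2,27)=1 -> changes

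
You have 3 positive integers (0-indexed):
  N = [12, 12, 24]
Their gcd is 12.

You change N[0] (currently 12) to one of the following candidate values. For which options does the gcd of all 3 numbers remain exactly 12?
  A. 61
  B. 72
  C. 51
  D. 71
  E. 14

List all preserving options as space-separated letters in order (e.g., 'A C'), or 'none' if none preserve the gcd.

Answer: B

Derivation:
Old gcd = 12; gcd of others (without N[0]) = 12
New gcd for candidate v: gcd(12, v). Preserves old gcd iff gcd(12, v) = 12.
  Option A: v=61, gcd(12,61)=1 -> changes
  Option B: v=72, gcd(12,72)=12 -> preserves
  Option C: v=51, gcd(12,51)=3 -> changes
  Option D: v=71, gcd(12,71)=1 -> changes
  Option E: v=14, gcd(12,14)=2 -> changes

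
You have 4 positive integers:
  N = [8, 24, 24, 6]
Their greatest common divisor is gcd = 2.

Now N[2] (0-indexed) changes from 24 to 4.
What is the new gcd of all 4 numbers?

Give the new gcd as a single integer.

Numbers: [8, 24, 24, 6], gcd = 2
Change: index 2, 24 -> 4
gcd of the OTHER numbers (without index 2): gcd([8, 24, 6]) = 2
New gcd = gcd(g_others, new_val) = gcd(2, 4) = 2

Answer: 2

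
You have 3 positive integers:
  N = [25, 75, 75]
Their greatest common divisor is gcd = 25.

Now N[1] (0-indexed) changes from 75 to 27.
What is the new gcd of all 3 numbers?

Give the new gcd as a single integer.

Answer: 1

Derivation:
Numbers: [25, 75, 75], gcd = 25
Change: index 1, 75 -> 27
gcd of the OTHER numbers (without index 1): gcd([25, 75]) = 25
New gcd = gcd(g_others, new_val) = gcd(25, 27) = 1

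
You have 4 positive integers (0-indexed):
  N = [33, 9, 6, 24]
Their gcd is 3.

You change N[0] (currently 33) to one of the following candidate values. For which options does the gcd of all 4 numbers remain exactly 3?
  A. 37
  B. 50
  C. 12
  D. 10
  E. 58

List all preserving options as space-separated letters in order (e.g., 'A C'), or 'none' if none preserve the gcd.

Old gcd = 3; gcd of others (without N[0]) = 3
New gcd for candidate v: gcd(3, v). Preserves old gcd iff gcd(3, v) = 3.
  Option A: v=37, gcd(3,37)=1 -> changes
  Option B: v=50, gcd(3,50)=1 -> changes
  Option C: v=12, gcd(3,12)=3 -> preserves
  Option D: v=10, gcd(3,10)=1 -> changes
  Option E: v=58, gcd(3,58)=1 -> changes

Answer: C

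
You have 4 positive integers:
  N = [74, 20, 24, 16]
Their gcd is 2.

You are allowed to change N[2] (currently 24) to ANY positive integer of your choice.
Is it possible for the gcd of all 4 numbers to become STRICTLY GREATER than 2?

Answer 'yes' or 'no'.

Current gcd = 2
gcd of all OTHER numbers (without N[2]=24): gcd([74, 20, 16]) = 2
The new gcd after any change is gcd(2, new_value).
This can be at most 2.
Since 2 = old gcd 2, the gcd can only stay the same or decrease.

Answer: no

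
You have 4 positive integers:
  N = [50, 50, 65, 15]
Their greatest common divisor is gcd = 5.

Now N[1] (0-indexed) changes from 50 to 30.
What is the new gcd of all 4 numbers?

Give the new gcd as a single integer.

Answer: 5

Derivation:
Numbers: [50, 50, 65, 15], gcd = 5
Change: index 1, 50 -> 30
gcd of the OTHER numbers (without index 1): gcd([50, 65, 15]) = 5
New gcd = gcd(g_others, new_val) = gcd(5, 30) = 5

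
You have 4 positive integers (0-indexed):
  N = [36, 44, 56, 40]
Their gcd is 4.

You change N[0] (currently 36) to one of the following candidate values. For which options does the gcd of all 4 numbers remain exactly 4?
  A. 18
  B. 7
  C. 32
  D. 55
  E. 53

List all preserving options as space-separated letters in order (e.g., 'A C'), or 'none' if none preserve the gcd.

Answer: C

Derivation:
Old gcd = 4; gcd of others (without N[0]) = 4
New gcd for candidate v: gcd(4, v). Preserves old gcd iff gcd(4, v) = 4.
  Option A: v=18, gcd(4,18)=2 -> changes
  Option B: v=7, gcd(4,7)=1 -> changes
  Option C: v=32, gcd(4,32)=4 -> preserves
  Option D: v=55, gcd(4,55)=1 -> changes
  Option E: v=53, gcd(4,53)=1 -> changes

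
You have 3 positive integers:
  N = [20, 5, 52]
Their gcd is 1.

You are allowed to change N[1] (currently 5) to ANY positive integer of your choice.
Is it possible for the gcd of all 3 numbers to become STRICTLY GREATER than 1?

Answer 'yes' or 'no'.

Current gcd = 1
gcd of all OTHER numbers (without N[1]=5): gcd([20, 52]) = 4
The new gcd after any change is gcd(4, new_value).
This can be at most 4.
Since 4 > old gcd 1, the gcd CAN increase (e.g., set N[1] = 4).

Answer: yes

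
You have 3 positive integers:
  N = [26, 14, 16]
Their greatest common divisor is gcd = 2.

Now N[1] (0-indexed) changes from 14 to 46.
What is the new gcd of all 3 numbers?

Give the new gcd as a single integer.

Numbers: [26, 14, 16], gcd = 2
Change: index 1, 14 -> 46
gcd of the OTHER numbers (without index 1): gcd([26, 16]) = 2
New gcd = gcd(g_others, new_val) = gcd(2, 46) = 2

Answer: 2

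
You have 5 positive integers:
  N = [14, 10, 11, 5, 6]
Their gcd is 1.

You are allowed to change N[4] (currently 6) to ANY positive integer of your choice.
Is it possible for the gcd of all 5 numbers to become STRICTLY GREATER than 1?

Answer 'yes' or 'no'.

Current gcd = 1
gcd of all OTHER numbers (without N[4]=6): gcd([14, 10, 11, 5]) = 1
The new gcd after any change is gcd(1, new_value).
This can be at most 1.
Since 1 = old gcd 1, the gcd can only stay the same or decrease.

Answer: no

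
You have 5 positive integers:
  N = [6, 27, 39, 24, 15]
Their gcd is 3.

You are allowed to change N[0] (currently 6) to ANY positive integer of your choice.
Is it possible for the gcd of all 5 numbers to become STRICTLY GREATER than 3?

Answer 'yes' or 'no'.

Current gcd = 3
gcd of all OTHER numbers (without N[0]=6): gcd([27, 39, 24, 15]) = 3
The new gcd after any change is gcd(3, new_value).
This can be at most 3.
Since 3 = old gcd 3, the gcd can only stay the same or decrease.

Answer: no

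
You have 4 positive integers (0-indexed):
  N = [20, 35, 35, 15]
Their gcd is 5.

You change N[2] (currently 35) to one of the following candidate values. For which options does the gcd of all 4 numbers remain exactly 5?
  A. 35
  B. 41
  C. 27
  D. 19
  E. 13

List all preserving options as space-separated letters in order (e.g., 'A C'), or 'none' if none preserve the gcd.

Answer: A

Derivation:
Old gcd = 5; gcd of others (without N[2]) = 5
New gcd for candidate v: gcd(5, v). Preserves old gcd iff gcd(5, v) = 5.
  Option A: v=35, gcd(5,35)=5 -> preserves
  Option B: v=41, gcd(5,41)=1 -> changes
  Option C: v=27, gcd(5,27)=1 -> changes
  Option D: v=19, gcd(5,19)=1 -> changes
  Option E: v=13, gcd(5,13)=1 -> changes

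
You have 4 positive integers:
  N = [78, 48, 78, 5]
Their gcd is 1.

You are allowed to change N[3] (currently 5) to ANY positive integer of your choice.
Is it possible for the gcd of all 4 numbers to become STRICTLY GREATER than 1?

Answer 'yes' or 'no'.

Answer: yes

Derivation:
Current gcd = 1
gcd of all OTHER numbers (without N[3]=5): gcd([78, 48, 78]) = 6
The new gcd after any change is gcd(6, new_value).
This can be at most 6.
Since 6 > old gcd 1, the gcd CAN increase (e.g., set N[3] = 6).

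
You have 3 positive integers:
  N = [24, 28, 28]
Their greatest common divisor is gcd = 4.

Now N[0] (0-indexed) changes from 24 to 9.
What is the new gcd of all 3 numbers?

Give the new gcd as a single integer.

Answer: 1

Derivation:
Numbers: [24, 28, 28], gcd = 4
Change: index 0, 24 -> 9
gcd of the OTHER numbers (without index 0): gcd([28, 28]) = 28
New gcd = gcd(g_others, new_val) = gcd(28, 9) = 1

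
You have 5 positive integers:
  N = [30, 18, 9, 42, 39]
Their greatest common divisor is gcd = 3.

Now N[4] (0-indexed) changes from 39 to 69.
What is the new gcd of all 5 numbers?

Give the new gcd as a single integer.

Numbers: [30, 18, 9, 42, 39], gcd = 3
Change: index 4, 39 -> 69
gcd of the OTHER numbers (without index 4): gcd([30, 18, 9, 42]) = 3
New gcd = gcd(g_others, new_val) = gcd(3, 69) = 3

Answer: 3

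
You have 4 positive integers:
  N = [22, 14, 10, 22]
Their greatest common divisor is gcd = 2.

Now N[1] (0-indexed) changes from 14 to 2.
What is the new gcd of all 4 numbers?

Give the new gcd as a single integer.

Numbers: [22, 14, 10, 22], gcd = 2
Change: index 1, 14 -> 2
gcd of the OTHER numbers (without index 1): gcd([22, 10, 22]) = 2
New gcd = gcd(g_others, new_val) = gcd(2, 2) = 2

Answer: 2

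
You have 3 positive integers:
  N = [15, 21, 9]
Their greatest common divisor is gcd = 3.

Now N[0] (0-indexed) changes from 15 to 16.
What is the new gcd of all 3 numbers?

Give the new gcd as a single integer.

Answer: 1

Derivation:
Numbers: [15, 21, 9], gcd = 3
Change: index 0, 15 -> 16
gcd of the OTHER numbers (without index 0): gcd([21, 9]) = 3
New gcd = gcd(g_others, new_val) = gcd(3, 16) = 1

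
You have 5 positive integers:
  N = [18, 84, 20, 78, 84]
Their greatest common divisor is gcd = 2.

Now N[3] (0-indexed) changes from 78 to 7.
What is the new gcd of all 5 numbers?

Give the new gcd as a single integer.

Answer: 1

Derivation:
Numbers: [18, 84, 20, 78, 84], gcd = 2
Change: index 3, 78 -> 7
gcd of the OTHER numbers (without index 3): gcd([18, 84, 20, 84]) = 2
New gcd = gcd(g_others, new_val) = gcd(2, 7) = 1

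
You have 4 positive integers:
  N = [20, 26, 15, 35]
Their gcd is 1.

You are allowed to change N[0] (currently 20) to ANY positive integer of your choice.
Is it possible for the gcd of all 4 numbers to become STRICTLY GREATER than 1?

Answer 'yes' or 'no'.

Current gcd = 1
gcd of all OTHER numbers (without N[0]=20): gcd([26, 15, 35]) = 1
The new gcd after any change is gcd(1, new_value).
This can be at most 1.
Since 1 = old gcd 1, the gcd can only stay the same or decrease.

Answer: no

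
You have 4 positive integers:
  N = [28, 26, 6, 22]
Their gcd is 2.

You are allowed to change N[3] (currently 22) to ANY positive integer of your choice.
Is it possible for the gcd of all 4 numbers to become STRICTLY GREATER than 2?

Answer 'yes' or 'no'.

Answer: no

Derivation:
Current gcd = 2
gcd of all OTHER numbers (without N[3]=22): gcd([28, 26, 6]) = 2
The new gcd after any change is gcd(2, new_value).
This can be at most 2.
Since 2 = old gcd 2, the gcd can only stay the same or decrease.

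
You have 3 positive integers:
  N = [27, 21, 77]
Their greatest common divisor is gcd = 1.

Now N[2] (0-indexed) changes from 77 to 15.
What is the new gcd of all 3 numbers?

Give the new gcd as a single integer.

Answer: 3

Derivation:
Numbers: [27, 21, 77], gcd = 1
Change: index 2, 77 -> 15
gcd of the OTHER numbers (without index 2): gcd([27, 21]) = 3
New gcd = gcd(g_others, new_val) = gcd(3, 15) = 3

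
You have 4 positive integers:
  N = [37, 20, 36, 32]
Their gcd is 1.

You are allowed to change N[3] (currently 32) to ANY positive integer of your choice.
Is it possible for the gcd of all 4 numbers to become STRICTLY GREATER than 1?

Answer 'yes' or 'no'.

Current gcd = 1
gcd of all OTHER numbers (without N[3]=32): gcd([37, 20, 36]) = 1
The new gcd after any change is gcd(1, new_value).
This can be at most 1.
Since 1 = old gcd 1, the gcd can only stay the same or decrease.

Answer: no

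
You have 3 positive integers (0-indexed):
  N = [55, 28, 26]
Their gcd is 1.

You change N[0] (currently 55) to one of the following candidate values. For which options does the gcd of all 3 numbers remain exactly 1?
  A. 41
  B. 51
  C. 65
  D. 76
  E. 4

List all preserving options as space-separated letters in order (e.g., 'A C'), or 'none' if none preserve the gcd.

Old gcd = 1; gcd of others (without N[0]) = 2
New gcd for candidate v: gcd(2, v). Preserves old gcd iff gcd(2, v) = 1.
  Option A: v=41, gcd(2,41)=1 -> preserves
  Option B: v=51, gcd(2,51)=1 -> preserves
  Option C: v=65, gcd(2,65)=1 -> preserves
  Option D: v=76, gcd(2,76)=2 -> changes
  Option E: v=4, gcd(2,4)=2 -> changes

Answer: A B C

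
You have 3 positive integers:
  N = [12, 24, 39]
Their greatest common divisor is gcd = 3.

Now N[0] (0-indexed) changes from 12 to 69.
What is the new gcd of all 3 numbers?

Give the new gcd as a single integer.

Numbers: [12, 24, 39], gcd = 3
Change: index 0, 12 -> 69
gcd of the OTHER numbers (without index 0): gcd([24, 39]) = 3
New gcd = gcd(g_others, new_val) = gcd(3, 69) = 3

Answer: 3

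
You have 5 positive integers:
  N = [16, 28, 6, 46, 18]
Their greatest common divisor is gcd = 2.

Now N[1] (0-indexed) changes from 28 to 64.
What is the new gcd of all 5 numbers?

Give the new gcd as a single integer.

Numbers: [16, 28, 6, 46, 18], gcd = 2
Change: index 1, 28 -> 64
gcd of the OTHER numbers (without index 1): gcd([16, 6, 46, 18]) = 2
New gcd = gcd(g_others, new_val) = gcd(2, 64) = 2

Answer: 2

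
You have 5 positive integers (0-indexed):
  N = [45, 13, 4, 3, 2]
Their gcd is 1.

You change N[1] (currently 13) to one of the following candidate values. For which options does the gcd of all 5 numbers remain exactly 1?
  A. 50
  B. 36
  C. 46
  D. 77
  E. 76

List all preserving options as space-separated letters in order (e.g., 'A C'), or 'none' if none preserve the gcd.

Old gcd = 1; gcd of others (without N[1]) = 1
New gcd for candidate v: gcd(1, v). Preserves old gcd iff gcd(1, v) = 1.
  Option A: v=50, gcd(1,50)=1 -> preserves
  Option B: v=36, gcd(1,36)=1 -> preserves
  Option C: v=46, gcd(1,46)=1 -> preserves
  Option D: v=77, gcd(1,77)=1 -> preserves
  Option E: v=76, gcd(1,76)=1 -> preserves

Answer: A B C D E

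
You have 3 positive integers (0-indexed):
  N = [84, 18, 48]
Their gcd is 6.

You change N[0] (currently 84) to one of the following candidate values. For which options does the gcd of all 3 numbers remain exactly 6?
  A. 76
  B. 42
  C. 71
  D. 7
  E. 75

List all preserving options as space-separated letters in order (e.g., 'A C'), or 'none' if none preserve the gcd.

Old gcd = 6; gcd of others (without N[0]) = 6
New gcd for candidate v: gcd(6, v). Preserves old gcd iff gcd(6, v) = 6.
  Option A: v=76, gcd(6,76)=2 -> changes
  Option B: v=42, gcd(6,42)=6 -> preserves
  Option C: v=71, gcd(6,71)=1 -> changes
  Option D: v=7, gcd(6,7)=1 -> changes
  Option E: v=75, gcd(6,75)=3 -> changes

Answer: B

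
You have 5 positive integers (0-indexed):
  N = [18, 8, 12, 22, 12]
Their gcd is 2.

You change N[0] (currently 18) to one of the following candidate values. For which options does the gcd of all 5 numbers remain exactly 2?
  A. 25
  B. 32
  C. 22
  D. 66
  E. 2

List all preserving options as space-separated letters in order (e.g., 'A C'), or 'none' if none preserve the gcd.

Old gcd = 2; gcd of others (without N[0]) = 2
New gcd for candidate v: gcd(2, v). Preserves old gcd iff gcd(2, v) = 2.
  Option A: v=25, gcd(2,25)=1 -> changes
  Option B: v=32, gcd(2,32)=2 -> preserves
  Option C: v=22, gcd(2,22)=2 -> preserves
  Option D: v=66, gcd(2,66)=2 -> preserves
  Option E: v=2, gcd(2,2)=2 -> preserves

Answer: B C D E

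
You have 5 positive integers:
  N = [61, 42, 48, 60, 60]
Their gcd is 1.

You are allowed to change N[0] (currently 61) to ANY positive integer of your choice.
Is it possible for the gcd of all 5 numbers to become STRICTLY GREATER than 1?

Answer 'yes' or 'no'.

Current gcd = 1
gcd of all OTHER numbers (without N[0]=61): gcd([42, 48, 60, 60]) = 6
The new gcd after any change is gcd(6, new_value).
This can be at most 6.
Since 6 > old gcd 1, the gcd CAN increase (e.g., set N[0] = 6).

Answer: yes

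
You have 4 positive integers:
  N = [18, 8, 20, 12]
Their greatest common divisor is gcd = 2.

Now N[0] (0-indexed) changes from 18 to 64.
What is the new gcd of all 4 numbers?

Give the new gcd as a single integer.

Answer: 4

Derivation:
Numbers: [18, 8, 20, 12], gcd = 2
Change: index 0, 18 -> 64
gcd of the OTHER numbers (without index 0): gcd([8, 20, 12]) = 4
New gcd = gcd(g_others, new_val) = gcd(4, 64) = 4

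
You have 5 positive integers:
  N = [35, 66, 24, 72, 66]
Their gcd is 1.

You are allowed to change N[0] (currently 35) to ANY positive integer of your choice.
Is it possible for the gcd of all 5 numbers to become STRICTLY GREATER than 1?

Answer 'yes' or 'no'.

Current gcd = 1
gcd of all OTHER numbers (without N[0]=35): gcd([66, 24, 72, 66]) = 6
The new gcd after any change is gcd(6, new_value).
This can be at most 6.
Since 6 > old gcd 1, the gcd CAN increase (e.g., set N[0] = 6).

Answer: yes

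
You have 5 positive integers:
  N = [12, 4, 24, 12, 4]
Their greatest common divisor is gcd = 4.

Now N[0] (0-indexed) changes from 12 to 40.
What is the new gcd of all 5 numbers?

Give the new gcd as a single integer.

Answer: 4

Derivation:
Numbers: [12, 4, 24, 12, 4], gcd = 4
Change: index 0, 12 -> 40
gcd of the OTHER numbers (without index 0): gcd([4, 24, 12, 4]) = 4
New gcd = gcd(g_others, new_val) = gcd(4, 40) = 4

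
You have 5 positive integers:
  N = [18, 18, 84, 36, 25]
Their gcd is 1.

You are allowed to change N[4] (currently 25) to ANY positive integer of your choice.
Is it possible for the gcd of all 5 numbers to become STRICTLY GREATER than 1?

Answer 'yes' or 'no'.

Answer: yes

Derivation:
Current gcd = 1
gcd of all OTHER numbers (without N[4]=25): gcd([18, 18, 84, 36]) = 6
The new gcd after any change is gcd(6, new_value).
This can be at most 6.
Since 6 > old gcd 1, the gcd CAN increase (e.g., set N[4] = 6).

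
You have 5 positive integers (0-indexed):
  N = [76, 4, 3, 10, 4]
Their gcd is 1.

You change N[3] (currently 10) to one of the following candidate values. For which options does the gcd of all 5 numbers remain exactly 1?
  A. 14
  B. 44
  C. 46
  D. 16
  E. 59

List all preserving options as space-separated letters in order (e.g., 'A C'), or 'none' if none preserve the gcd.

Answer: A B C D E

Derivation:
Old gcd = 1; gcd of others (without N[3]) = 1
New gcd for candidate v: gcd(1, v). Preserves old gcd iff gcd(1, v) = 1.
  Option A: v=14, gcd(1,14)=1 -> preserves
  Option B: v=44, gcd(1,44)=1 -> preserves
  Option C: v=46, gcd(1,46)=1 -> preserves
  Option D: v=16, gcd(1,16)=1 -> preserves
  Option E: v=59, gcd(1,59)=1 -> preserves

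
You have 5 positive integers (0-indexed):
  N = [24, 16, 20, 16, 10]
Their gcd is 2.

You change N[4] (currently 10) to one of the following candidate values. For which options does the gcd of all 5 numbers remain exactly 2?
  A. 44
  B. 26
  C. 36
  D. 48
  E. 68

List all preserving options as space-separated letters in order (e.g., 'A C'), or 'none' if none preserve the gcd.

Old gcd = 2; gcd of others (without N[4]) = 4
New gcd for candidate v: gcd(4, v). Preserves old gcd iff gcd(4, v) = 2.
  Option A: v=44, gcd(4,44)=4 -> changes
  Option B: v=26, gcd(4,26)=2 -> preserves
  Option C: v=36, gcd(4,36)=4 -> changes
  Option D: v=48, gcd(4,48)=4 -> changes
  Option E: v=68, gcd(4,68)=4 -> changes

Answer: B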